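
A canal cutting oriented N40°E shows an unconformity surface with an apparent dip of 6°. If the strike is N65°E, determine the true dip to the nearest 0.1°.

14.0°

β = acute angle between strike N65°E and section N40°E = 25°.
tan(true dip) = tan 6° / sin 25° = 0.2487
δ = arctan(0.2487) = 13.97°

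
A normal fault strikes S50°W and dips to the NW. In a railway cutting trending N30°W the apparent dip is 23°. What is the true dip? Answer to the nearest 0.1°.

23.3°

The section is 80° from the strike.
tan δ = tan α / sin β = tan 23° / sin 80° = 0.4245 / 0.9848 = 0.4310
true dip = arctan 0.4310 = 23.32°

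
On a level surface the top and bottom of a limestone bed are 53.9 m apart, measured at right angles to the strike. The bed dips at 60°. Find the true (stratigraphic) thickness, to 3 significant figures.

46.7 m

True thickness t = w · sin(dip) = 53.9 × sin 60°
t = 53.9 × 0.8660 = 46.679 m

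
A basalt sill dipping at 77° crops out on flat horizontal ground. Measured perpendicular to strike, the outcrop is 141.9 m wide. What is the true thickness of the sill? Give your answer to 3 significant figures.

138 m

True thickness t = w · sin(dip) = 141.9 × sin 77°
t = 141.9 × 0.9744 = 138.263 m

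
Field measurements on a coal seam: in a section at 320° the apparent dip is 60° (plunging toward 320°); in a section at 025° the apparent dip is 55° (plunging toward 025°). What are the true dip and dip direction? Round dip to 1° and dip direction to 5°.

The two traces are lines in the plane: v₁ = (sin 320°·cos 60°, cos 320°·cos 60°, −sin 60°), v₂ = (sin 25°·cos 55°, cos 25°·cos 55°, −sin 55°).
Cross product v₁ × v₂ gives the pole to the plane: n ∝ (-0.136, 0.473, 0.260).
tan δ = √(n_x²+n_y²)/n_z = 0.492/0.260, so δ = 62.2°.
Dip direction = azimuth of (n_x, n_y) = atan2(-0.136, 0.473) = 344°.

true dip 62°, dip direction 345°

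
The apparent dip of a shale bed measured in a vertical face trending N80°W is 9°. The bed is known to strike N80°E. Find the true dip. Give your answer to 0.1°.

24.8°

The section is 20° from the strike.
tan δ = tan α / sin β = tan 9° / sin 20° = 0.1584 / 0.3420 = 0.4631
δ = arctan(0.4631) = 24.85°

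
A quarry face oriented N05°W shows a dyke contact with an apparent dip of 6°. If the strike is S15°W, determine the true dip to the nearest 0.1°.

17.1°

β = acute angle between strike S15°W and section N05°W = 20°.
tan(true dip) = tan 6° / sin 20° = 0.3073
true dip = arctan 0.3073 = 17.08°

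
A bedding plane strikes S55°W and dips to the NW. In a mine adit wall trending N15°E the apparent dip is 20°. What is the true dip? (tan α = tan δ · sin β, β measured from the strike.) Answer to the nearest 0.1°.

29.5°

The section is 40° from the strike.
tan δ = tan α / sin β = tan 20° / sin 40° = 0.3640 / 0.6428 = 0.5662
δ = arctan(0.5662) = 29.52°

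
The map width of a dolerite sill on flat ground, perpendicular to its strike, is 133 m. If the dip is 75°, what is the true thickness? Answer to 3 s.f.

128 m

True thickness t = w · sin(dip) = 133 × sin 75°
t = 133 × 0.9659 = 128.468 m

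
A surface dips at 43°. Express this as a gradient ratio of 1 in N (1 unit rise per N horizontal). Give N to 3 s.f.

1 in 1.07

1 : N means tan θ = 1/N, so N = 1/tan 43° = 1/0.9325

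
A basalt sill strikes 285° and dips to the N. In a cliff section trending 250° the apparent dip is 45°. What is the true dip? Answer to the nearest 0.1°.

The section is 35° from the strike.
tan δ = tan α / sin β = tan 45° / sin 35° = 1.0000 / 0.5736 = 1.7434
δ = arctan(1.7434) = 60.16°

60.2°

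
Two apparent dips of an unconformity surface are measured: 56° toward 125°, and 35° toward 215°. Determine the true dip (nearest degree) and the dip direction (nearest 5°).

The two traces are lines in the plane: v₁ = (sin 125°·cos 56°, cos 125°·cos 56°, −sin 56°), v₂ = (sin 215°·cos 35°, cos 215°·cos 35°, −sin 35°).
n = v₁ × v₂ = (0.372, -0.652, 0.458) (taken with n_z > 0).
True dip = arccos(n_z / |n|) = arccos(0.5207) = 58.6°.
Dip direction = atan2(0.372, -0.652) = 150° (azimuth of n's horizontal projection).

true dip 59°, dip direction 150°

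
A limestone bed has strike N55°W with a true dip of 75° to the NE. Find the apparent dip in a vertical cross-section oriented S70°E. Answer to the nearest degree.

44°

The strike is N55°W and the section trends S70°E; the acute angle between them is β = 15°.
tan(apparent dip) = tan 75° · sin 15° = 0.9659
apparent dip = arctan 0.9659 = 44.01°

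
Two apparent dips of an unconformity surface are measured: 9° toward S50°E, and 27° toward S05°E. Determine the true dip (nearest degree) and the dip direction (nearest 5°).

The two traces are lines in the plane: v₁ = (sin 130°·cos 9°, cos 130°·cos 9°, −sin 9°), v₂ = (sin 175°·cos 27°, cos 175°·cos 27°, −sin 27°).
The plane normal is n = v₁ × v₂ ∝ (-0.149, -0.331, 0.622).
tan δ = √(n_x²+n_y²)/n_z = 0.363/0.622, so δ = 30.3°.
Dip direction = atan2(-0.149, -0.331) = 204° (azimuth of n's horizontal projection).

true dip 30°, dip direction 205°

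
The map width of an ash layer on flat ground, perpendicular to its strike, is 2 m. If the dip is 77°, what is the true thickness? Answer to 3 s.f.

True thickness t = w · sin(dip) = 2 × sin 77°
t = 2 × 0.9744 = 1.949 m

1.95 m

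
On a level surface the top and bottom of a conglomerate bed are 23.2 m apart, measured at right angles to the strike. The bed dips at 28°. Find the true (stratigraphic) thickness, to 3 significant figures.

10.9 m

True thickness t = w · sin(dip) = 23.2 × sin 28°
t = 23.2 × 0.4695 = 10.892 m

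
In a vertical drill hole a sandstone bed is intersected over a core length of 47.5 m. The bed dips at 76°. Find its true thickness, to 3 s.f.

11.5 m

True thickness t = h · cos(dip) = 47.5 × cos 76°
t = 47.5 × 0.2419 = 11.491 m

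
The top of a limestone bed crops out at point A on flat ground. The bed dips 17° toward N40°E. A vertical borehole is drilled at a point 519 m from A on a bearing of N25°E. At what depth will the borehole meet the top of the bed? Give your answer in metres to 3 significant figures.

153 m

The hole lies 15° from the dip direction, so the down-dip offset is 519 × cos 15° = 501.32 m.
Depth = down-dip offset × tan(dip) = 501.32 × tan 17° = 501.32 × 0.3057
Depth = 153.27 m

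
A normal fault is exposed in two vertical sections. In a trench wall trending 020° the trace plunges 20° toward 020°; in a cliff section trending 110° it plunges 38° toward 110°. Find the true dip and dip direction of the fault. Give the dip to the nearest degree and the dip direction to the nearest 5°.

Each apparent-dip line lies in the plane. As unit vectors (x east, y north, z up), v₁ plunges 20°→020° and v₂ plunges 38°→110°.
The plane normal is n = v₁ × v₂ ∝ (0.636, 0.055, 0.740).
tan δ = √(n_x²+n_y²)/n_z = 0.638/0.740, so δ = 40.8°.
Dip direction = azimuth of (n_x, n_y) = atan2(0.636, 0.055) = 85°.

true dip 41°, dip direction 085°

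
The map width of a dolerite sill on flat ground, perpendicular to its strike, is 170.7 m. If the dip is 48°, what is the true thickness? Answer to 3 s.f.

True thickness t = w · sin(dip) = 170.7 × sin 48°
t = 170.7 × 0.7431 = 126.855 m

127 m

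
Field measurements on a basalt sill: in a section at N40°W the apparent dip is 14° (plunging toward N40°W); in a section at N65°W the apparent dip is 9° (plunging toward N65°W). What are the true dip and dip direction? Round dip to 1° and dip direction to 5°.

Each apparent-dip line lies in the plane. As unit vectors (x east, y north, z up), v₁ plunges 14°→N40°W and v₂ plunges 9°→N65°W.
Cross product v₁ × v₂ gives the pole to the plane: n ∝ (-0.015, 0.119, 0.405).
True dip = arccos(n_z / |n|) = arccos(0.9588) = 16.5°.
Dip direction = azimuth of (n_x, n_y) = atan2(-0.015, 0.119) = 353°.

true dip 16°, dip direction 355°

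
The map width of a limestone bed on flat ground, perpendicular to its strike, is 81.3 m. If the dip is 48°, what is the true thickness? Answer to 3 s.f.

60.4 m

True thickness t = w · sin(dip) = 81.3 × sin 48°
t = 81.3 × 0.7431 = 60.418 m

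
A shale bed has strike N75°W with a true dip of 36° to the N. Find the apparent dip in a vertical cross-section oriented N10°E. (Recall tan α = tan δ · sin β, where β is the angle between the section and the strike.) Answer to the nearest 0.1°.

35.9°

Angle between strike (N75°W) and section (N10°E): β = 85°.
tan α = tan 36° × sin 85° = 0.7265 × 0.9962 = 0.7238
apparent dip = arctan 0.7238 = 35.90°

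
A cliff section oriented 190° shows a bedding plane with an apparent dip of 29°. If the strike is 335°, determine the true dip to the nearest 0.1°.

44.0°

β = acute angle between strike 335° and section 190° = 35°.
tan(true dip) = tan 29° / sin 35° = 0.9664
true dip = arctan 0.9664 = 44.02°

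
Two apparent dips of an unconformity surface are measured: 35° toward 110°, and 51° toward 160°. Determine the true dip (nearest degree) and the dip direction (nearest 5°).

true dip 51°, dip direction 165°

Represent each trace as a vector plunging at its apparent dip toward its trend (east-north-up frame): v₁ = (0.770, -0.280, -0.574), v₂ = (0.215, -0.591, -0.777).
n = v₁ × v₂ = (0.121, -0.475, 0.395) (taken with n_z > 0).
tan δ = √(n_x²+n_y²)/n_z = 0.490/0.395, so δ = 51.1°.
Dip direction = azimuth of (n_x, n_y) = atan2(0.121, -0.475) = 166°.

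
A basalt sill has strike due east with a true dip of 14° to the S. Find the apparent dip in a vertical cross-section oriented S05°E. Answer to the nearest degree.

14°

Angle between strike (due east) and section (S05°E): β = 85°.
tan(apparent dip) = tan 14° · sin 85° = 0.2484
apparent dip = arctan 0.2484 = 13.95°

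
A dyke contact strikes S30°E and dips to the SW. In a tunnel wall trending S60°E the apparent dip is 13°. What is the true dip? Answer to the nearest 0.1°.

24.8°

The section is 30° from the strike.
tan δ = tan α / sin β = tan 13° / sin 30° = 0.2309 / 0.5000 = 0.4617
true dip = arctan 0.4617 = 24.78°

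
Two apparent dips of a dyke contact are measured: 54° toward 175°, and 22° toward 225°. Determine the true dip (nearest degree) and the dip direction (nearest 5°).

true dip 57°, dip direction 150°

The two traces are lines in the plane: v₁ = (sin 175°·cos 54°, cos 175°·cos 54°, −sin 54°), v₂ = (sin 225°·cos 22°, cos 225°·cos 22°, −sin 22°).
The plane normal is n = v₁ × v₂ ∝ (0.311, -0.550, 0.417).
Dip δ = arctan(|n_h|/n_z) = arctan(0.632/0.417) = 56.5°.
Dip direction = atan2(0.311, -0.550) = 150° (azimuth of n's horizontal projection).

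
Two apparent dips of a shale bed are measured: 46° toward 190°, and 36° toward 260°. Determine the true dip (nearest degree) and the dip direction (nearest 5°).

The two traces are lines in the plane: v₁ = (sin 190°·cos 46°, cos 190°·cos 46°, −sin 46°), v₂ = (sin 260°·cos 36°, cos 260°·cos 36°, −sin 36°).
n = v₁ × v₂ = (-0.301, -0.502, 0.528) (taken with n_z > 0).
True dip = arccos(n_z / |n|) = arccos(0.6697) = 48.0°.
Dip direction = azimuth of (n_x, n_y) = atan2(-0.301, -0.502) = 211°.

true dip 48°, dip direction 210°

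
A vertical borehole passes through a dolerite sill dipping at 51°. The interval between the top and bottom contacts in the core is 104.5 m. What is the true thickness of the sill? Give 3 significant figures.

65.8 m

True thickness t = h · cos(dip) = 104.5 × cos 51°
t = 104.5 × 0.6293 = 65.764 m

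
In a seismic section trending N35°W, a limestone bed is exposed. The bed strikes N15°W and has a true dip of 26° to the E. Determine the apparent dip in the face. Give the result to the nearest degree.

Angle between strike (N15°W) and section (N35°W): β = 20°.
tan(apparent dip) = tan 26° · sin 20° = 0.1668
apparent dip = arctan 0.1668 = 9.47°

9°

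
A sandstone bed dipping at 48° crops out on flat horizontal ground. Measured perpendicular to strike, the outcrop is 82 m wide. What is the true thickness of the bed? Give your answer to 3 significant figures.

True thickness t = w · sin(dip) = 82 × sin 48°
t = 82 × 0.7431 = 60.938 m

60.9 m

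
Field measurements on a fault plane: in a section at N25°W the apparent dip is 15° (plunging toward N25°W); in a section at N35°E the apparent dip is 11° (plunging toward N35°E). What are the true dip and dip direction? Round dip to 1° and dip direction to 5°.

true dip 15°, dip direction 350°

Each apparent-dip line lies in the plane. As unit vectors (x east, y north, z up), v₁ plunges 15°→N25°W and v₂ plunges 11°→N35°E.
Cross product v₁ × v₂ gives the pole to the plane: n ∝ (-0.041, 0.224, 0.821).
Dip δ = arctan(|n_h|/n_z) = arctan(0.227/0.821) = 15.5°.
Dip direction = atan2(-0.041, 0.224) = 350° (azimuth of n's horizontal projection).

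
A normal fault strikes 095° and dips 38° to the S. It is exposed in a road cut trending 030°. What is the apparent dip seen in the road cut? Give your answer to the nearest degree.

Angle between strike (095°) and section (030°): β = 65°.
tan α = tan 38° × sin 65° = 0.7813 × 0.9063 = 0.7081
apparent dip = arctan 0.7081 = 35.30°

35°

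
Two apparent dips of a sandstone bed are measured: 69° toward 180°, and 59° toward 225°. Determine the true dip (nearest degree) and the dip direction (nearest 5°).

The two traces are lines in the plane: v₁ = (sin 180°·cos 69°, cos 180°·cos 69°, −sin 69°), v₂ = (sin 225°·cos 59°, cos 225°·cos 59°, −sin 59°).
n = v₁ × v₂ = (0.033, -0.340, 0.131) (taken with n_z > 0).
tan δ = √(n_x²+n_y²)/n_z = 0.342/0.131, so δ = 69.1°.
The horizontal component of n points toward azimuth atan2(n_x, n_y) = 174°, the dip direction.

true dip 69°, dip direction 175°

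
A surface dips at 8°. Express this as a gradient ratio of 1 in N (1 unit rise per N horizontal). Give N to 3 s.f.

1 in 7.12

1 : N means tan θ = 1/N, so N = 1/tan 8° = 1/0.1405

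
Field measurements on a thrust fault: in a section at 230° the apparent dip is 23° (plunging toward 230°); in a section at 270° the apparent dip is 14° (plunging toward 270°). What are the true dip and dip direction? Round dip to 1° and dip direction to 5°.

The two traces are lines in the plane: v₁ = (sin 230°·cos 23°, cos 230°·cos 23°, −sin 23°), v₂ = (sin 270°·cos 14°, cos 270°·cos 14°, −sin 14°).
The plane normal is n = v₁ × v₂ ∝ (-0.143, -0.209, 0.574).
True dip = arccos(n_z / |n|) = arccos(0.9151) = 23.8°.
The horizontal component of n points toward azimuth atan2(n_x, n_y) = 214°, the dip direction.

true dip 24°, dip direction 215°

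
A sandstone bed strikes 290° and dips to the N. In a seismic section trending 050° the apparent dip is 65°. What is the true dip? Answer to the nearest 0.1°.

68.0°

The section is 60° from the strike.
tan δ = tan α / sin β = tan 65° / sin 60° = 2.1445 / 0.8660 = 2.4763
true dip = arctan 2.4763 = 68.01°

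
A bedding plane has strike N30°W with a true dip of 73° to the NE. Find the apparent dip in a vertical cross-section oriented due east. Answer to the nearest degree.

Angle between strike (N30°W) and section (due east): β = 60°.
tan(apparent dip) = tan 73° · sin 60° = 2.8326
apparent dip = arctan 2.8326 = 70.56°

71°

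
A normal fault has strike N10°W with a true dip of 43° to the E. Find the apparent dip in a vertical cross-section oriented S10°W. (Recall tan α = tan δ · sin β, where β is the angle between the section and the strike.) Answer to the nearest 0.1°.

17.7°

Angle between strike (N10°W) and section (S10°W): β = 20°.
tan(apparent dip) = tan 43° · sin 20° = 0.3189
apparent dip = arctan 0.3189 = 17.69°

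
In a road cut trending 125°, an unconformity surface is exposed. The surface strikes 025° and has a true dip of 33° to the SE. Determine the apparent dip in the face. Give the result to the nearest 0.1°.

The strike is 025° and the section trends 125°; the acute angle between them is β = 80°.
tan α = tan 33° × sin 80° = 0.6494 × 0.9848 = 0.6395
α = arctan(0.6395) = 32.60°

32.6°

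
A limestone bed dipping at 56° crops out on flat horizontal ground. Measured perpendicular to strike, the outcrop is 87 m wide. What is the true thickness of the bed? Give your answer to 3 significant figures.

72.1 m

True thickness t = w · sin(dip) = 87 × sin 56°
t = 87 × 0.8290 = 72.126 m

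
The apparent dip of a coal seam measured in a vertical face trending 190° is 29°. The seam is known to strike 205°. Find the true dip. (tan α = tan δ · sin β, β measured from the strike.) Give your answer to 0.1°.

β = acute angle between strike 205° and section 190° = 15°.
tan(true dip) = tan 29° / sin 15° = 2.1417
δ = arctan(2.1417) = 64.97°

65.0°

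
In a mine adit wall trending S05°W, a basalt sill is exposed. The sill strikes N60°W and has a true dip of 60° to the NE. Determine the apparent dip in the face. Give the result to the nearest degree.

The strike is N60°W and the section trends S05°W; the acute angle between them is β = 65°.
tan α = tan 60° × sin 65° = 1.7321 × 0.9063 = 1.5698
α = arctan(1.5698) = 57.50°

58°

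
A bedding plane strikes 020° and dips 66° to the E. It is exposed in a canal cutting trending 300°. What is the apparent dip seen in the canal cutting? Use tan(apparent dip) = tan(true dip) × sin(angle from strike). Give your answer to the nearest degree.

66°

The strike is 020° and the section trends 300°; the acute angle between them is β = 80°.
tan α = tan 66° × sin 80° = 2.2460 × 0.9848 = 2.2119
apparent dip = arctan 2.2119 = 65.67°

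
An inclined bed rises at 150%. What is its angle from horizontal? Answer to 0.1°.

56.3°

tan θ = 150/100 = 1.5000
θ = arctan(1.5000) = 56.31°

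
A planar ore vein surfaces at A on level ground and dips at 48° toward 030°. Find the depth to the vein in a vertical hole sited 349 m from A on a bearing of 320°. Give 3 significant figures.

133 m

The hole lies 70° from the dip direction, so the down-dip offset is 349 × cos 70° = 119.37 m.
Depth = down-dip offset × tan(dip) = 119.37 × tan 48° = 119.37 × 1.1106
Depth = 132.57 m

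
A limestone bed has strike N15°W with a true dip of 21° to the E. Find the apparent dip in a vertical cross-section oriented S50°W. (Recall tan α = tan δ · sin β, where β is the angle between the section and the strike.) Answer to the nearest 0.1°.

The section lies 65° from the strike.
tan α = tan 21° × sin 65° = 0.3839 × 0.9063 = 0.3479
α = arctan(0.3479) = 19.18°

19.2°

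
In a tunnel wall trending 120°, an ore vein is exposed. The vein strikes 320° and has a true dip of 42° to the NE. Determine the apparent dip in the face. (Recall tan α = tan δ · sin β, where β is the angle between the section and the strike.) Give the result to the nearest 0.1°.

17.1°

Angle between strike (320°) and section (120°): β = 20°.
tan α = tan 42° × sin 20° = 0.9004 × 0.3420 = 0.3080
α = arctan(0.3080) = 17.12°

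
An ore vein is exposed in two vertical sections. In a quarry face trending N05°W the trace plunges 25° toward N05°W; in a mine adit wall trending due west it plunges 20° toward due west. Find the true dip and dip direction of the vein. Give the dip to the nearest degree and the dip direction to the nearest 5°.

The two traces are lines in the plane: v₁ = (sin 355°·cos 25°, cos 355°·cos 25°, −sin 25°), v₂ = (sin 270°·cos 20°, cos 270°·cos 20°, −sin 20°).
The plane normal is n = v₁ × v₂ ∝ (-0.309, 0.370, 0.848).
tan δ = √(n_x²+n_y²)/n_z = 0.482/0.848, so δ = 29.6°.
Dip direction = azimuth of (n_x, n_y) = atan2(-0.309, 0.370) = 320°.

true dip 30°, dip direction 320°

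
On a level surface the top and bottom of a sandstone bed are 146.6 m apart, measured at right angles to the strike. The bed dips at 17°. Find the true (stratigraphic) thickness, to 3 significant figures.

42.9 m

True thickness t = w · sin(dip) = 146.6 × sin 17°
t = 146.6 × 0.2924 = 42.862 m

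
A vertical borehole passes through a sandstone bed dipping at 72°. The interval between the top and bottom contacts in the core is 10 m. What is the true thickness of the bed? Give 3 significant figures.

True thickness t = h · cos(dip) = 10 × cos 72°
t = 10 × 0.3090 = 3.090 m

3.09 m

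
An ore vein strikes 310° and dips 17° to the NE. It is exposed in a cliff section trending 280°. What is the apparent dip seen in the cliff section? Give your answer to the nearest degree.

9°

The section lies 30° from the strike.
tan α = tan 17° × sin 30° = 0.3057 × 0.5000 = 0.1529
α = arctan(0.1529) = 8.69°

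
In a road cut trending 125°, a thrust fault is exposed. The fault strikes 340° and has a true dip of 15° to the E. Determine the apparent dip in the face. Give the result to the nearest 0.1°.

8.7°

The strike is 340° and the section trends 125°; the acute angle between them is β = 35°.
tan α = tan 15° × sin 35° = 0.2679 × 0.5736 = 0.1537
apparent dip = arctan 0.1537 = 8.74°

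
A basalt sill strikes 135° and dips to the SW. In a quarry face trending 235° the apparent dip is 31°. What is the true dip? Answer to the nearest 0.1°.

31.4°

β = acute angle between strike 135° and section 235° = 80°.
tan(true dip) = tan 31° / sin 80° = 0.6101
true dip = arctan 0.6101 = 31.39°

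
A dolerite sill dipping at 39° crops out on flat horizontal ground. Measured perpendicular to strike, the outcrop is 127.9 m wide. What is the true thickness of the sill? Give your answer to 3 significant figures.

True thickness t = w · sin(dip) = 127.9 × sin 39°
t = 127.9 × 0.6293 = 80.490 m

80.5 m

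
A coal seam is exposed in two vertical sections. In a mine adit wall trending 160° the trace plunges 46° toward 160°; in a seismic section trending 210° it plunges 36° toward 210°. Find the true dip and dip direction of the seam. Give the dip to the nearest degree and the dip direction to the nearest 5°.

true dip 46°, dip direction 165°

The two traces are lines in the plane: v₁ = (sin 160°·cos 46°, cos 160°·cos 46°, −sin 46°), v₂ = (sin 210°·cos 36°, cos 210°·cos 36°, −sin 36°).
Cross product v₁ × v₂ gives the pole to the plane: n ∝ (0.120, -0.431, 0.431).
Dip δ = arctan(|n_h|/n_z) = arctan(0.447/0.431) = 46.1°.
The horizontal component of n points toward azimuth atan2(n_x, n_y) = 164°, the dip direction.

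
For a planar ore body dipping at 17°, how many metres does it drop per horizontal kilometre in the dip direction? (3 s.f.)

drop per km = 1000 × tan 17° = 1000 × 0.3057

306 m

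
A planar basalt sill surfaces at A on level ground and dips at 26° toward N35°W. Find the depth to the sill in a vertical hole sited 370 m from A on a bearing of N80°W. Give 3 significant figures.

The hole lies 45° from the dip direction, so the down-dip offset is 370 × cos 45° = 261.63 m.
Depth = down-dip offset × tan(dip) = 261.63 × tan 26° = 261.63 × 0.4877
Depth = 127.61 m

128 m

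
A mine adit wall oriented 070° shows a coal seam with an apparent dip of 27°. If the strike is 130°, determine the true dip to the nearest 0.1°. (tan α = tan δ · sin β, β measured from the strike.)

30.5°

The section is 60° from the strike.
tan δ = tan α / sin β = tan 27° / sin 60° = 0.5095 / 0.8660 = 0.5883
true dip = arctan 0.5883 = 30.47°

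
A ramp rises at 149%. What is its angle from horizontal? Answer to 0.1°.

56.1°

tan θ = 149/100 = 1.4900
θ = arctan(1.4900) = 56.13°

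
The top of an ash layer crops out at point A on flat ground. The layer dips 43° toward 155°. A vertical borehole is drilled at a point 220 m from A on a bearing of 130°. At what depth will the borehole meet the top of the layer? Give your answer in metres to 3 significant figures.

186 m

The hole lies 25° from the dip direction, so the down-dip offset is 220 × cos 25° = 199.39 m.
Depth = down-dip offset × tan(dip) = 199.39 × tan 43° = 199.39 × 0.9325
Depth = 185.93 m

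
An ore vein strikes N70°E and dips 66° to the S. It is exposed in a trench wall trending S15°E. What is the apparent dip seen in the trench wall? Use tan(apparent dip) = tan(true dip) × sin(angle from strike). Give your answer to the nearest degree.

The strike is N70°E and the section trends S15°E; the acute angle between them is β = 85°.
tan α = tan 66° × sin 85° = 2.2460 × 0.9962 = 2.2375
α = arctan(2.2375) = 65.92°

66°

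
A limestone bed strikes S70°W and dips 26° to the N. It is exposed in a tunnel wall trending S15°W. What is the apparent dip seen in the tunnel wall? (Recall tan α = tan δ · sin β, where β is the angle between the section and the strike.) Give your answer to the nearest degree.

22°

The section lies 55° from the strike.
tan α = tan 26° × sin 55° = 0.4877 × 0.8192 = 0.3995
apparent dip = arctan 0.3995 = 21.78°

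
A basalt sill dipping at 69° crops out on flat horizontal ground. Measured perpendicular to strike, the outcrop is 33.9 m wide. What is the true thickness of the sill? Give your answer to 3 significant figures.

31.6 m

True thickness t = w · sin(dip) = 33.9 × sin 69°
t = 33.9 × 0.9336 = 31.648 m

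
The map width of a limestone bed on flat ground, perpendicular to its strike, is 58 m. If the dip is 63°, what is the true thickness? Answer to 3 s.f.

True thickness t = w · sin(dip) = 58 × sin 63°
t = 58 × 0.8910 = 51.678 m

51.7 m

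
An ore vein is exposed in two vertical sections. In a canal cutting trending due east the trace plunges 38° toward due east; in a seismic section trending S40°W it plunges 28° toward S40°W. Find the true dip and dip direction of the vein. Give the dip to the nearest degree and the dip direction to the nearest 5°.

The two traces are lines in the plane: v₁ = (sin 90°·cos 38°, cos 90°·cos 38°, −sin 38°), v₂ = (sin 220°·cos 28°, cos 220°·cos 28°, −sin 28°).
n = v₁ × v₂ = (0.416, -0.719, 0.533) (taken with n_z > 0).
Dip δ = arctan(|n_h|/n_z) = arctan(0.831/0.533) = 57.3°.
Dip direction = atan2(0.416, -0.719) = 150° (azimuth of n's horizontal projection).

true dip 57°, dip direction 150°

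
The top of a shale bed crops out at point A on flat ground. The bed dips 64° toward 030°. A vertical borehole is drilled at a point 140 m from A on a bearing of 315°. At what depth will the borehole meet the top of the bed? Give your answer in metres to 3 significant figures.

The hole lies 75° from the dip direction, so the down-dip offset is 140 × cos 75° = 36.23 m.
Depth = down-dip offset × tan(dip) = 36.23 × tan 64° = 36.23 × 2.0503
Depth = 74.29 m

74.3 m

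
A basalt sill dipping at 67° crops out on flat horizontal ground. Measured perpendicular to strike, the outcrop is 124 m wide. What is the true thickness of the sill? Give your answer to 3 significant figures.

114 m

True thickness t = w · sin(dip) = 124 × sin 67°
t = 124 × 0.9205 = 114.143 m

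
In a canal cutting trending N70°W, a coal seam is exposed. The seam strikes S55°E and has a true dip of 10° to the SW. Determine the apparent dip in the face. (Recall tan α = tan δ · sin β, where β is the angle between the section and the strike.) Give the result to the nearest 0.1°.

The strike is S55°E and the section trends N70°W; the acute angle between them is β = 15°.
tan α = tan 10° × sin 15° = 0.1763 × 0.2588 = 0.0456
α = arctan(0.0456) = 2.61°

2.6°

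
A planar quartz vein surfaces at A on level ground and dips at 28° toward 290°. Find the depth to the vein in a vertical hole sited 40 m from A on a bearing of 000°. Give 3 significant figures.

The hole lies 70° from the dip direction, so the down-dip offset is 40 × cos 70° = 13.68 m.
Depth = down-dip offset × tan(dip) = 13.68 × tan 28° = 13.68 × 0.5317
Depth = 7.27 m

7.27 m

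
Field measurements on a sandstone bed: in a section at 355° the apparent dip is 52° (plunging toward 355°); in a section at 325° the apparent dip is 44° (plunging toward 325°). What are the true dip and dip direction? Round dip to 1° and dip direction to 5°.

true dip 53°, dip direction 010°

Represent each trace as a vector plunging at its apparent dip toward its trend (east-north-up frame): v₁ = (-0.054, 0.613, -0.788), v₂ = (-0.413, 0.589, -0.695).
The plane normal is n = v₁ × v₂ ∝ (0.038, 0.288, 0.221).
tan δ = √(n_x²+n_y²)/n_z = 0.290/0.221, so δ = 52.7°.
The horizontal component of n points toward azimuth atan2(n_x, n_y) = 8°, the dip direction.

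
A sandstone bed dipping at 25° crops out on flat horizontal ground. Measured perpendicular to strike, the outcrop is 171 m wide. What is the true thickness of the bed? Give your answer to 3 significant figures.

True thickness t = w · sin(dip) = 171 × sin 25°
t = 171 × 0.4226 = 72.268 m

72.3 m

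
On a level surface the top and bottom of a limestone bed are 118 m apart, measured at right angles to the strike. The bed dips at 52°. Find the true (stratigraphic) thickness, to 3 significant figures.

93.0 m

True thickness t = w · sin(dip) = 118 × sin 52°
t = 118 × 0.7880 = 92.985 m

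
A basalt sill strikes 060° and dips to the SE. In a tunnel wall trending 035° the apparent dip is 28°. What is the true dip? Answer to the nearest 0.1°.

β = acute angle between strike 060° and section 035° = 25°.
tan δ = tan α / sin β = tan 28° / sin 25° = 0.5317 / 0.4226 = 1.2581
true dip = arctan 1.2581 = 51.52°

51.5°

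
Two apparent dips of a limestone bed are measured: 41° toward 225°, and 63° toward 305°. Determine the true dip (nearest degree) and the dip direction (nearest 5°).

The two traces are lines in the plane: v₁ = (sin 225°·cos 41°, cos 225°·cos 41°, −sin 41°), v₂ = (sin 305°·cos 63°, cos 305°·cos 63°, −sin 63°).
Cross product v₁ × v₂ gives the pole to the plane: n ∝ (-0.646, 0.232, 0.337).
tan δ = √(n_x²+n_y²)/n_z = 0.687/0.337, so δ = 63.8°.
The horizontal component of n points toward azimuth atan2(n_x, n_y) = 290°, the dip direction.

true dip 64°, dip direction 290°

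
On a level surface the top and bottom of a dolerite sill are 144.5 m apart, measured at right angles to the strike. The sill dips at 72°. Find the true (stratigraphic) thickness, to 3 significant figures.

True thickness t = w · sin(dip) = 144.5 × sin 72°
t = 144.5 × 0.9511 = 137.428 m

137 m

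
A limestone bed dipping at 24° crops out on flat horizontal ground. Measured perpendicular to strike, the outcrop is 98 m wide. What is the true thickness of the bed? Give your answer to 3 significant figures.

True thickness t = w · sin(dip) = 98 × sin 24°
t = 98 × 0.4067 = 39.860 m

39.9 m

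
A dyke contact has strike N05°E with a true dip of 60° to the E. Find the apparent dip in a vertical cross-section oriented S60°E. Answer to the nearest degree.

58°

The strike is N05°E and the section trends S60°E; the acute angle between them is β = 65°.
tan(apparent dip) = tan 60° · sin 65° = 1.5698
apparent dip = arctan 1.5698 = 57.50°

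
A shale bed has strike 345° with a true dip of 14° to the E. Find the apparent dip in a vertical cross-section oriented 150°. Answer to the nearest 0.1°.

3.7°

The section lies 15° from the strike.
tan(apparent dip) = tan 14° · sin 15° = 0.0645
α = arctan(0.0645) = 3.69°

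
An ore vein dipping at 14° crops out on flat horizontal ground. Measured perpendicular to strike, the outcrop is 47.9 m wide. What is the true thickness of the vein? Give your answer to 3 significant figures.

11.6 m

True thickness t = w · sin(dip) = 47.9 × sin 14°
t = 47.9 × 0.2419 = 11.588 m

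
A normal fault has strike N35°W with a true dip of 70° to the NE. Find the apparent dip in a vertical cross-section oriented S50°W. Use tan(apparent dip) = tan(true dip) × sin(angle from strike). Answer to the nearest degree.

The strike is N35°W and the section trends S50°W; the acute angle between them is β = 85°.
tan α = tan 70° × sin 85° = 2.7475 × 0.9962 = 2.7370
apparent dip = arctan 2.7370 = 69.93°

70°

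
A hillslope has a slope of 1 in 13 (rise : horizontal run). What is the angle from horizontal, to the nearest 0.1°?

tan θ = 1/13 = 0.0769
θ = arctan(0.0769) = 4.40°

4.4°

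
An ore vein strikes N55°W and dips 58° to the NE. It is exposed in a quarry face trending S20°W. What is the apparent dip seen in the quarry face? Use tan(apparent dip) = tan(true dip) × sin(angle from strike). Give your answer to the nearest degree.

57°

Angle between strike (N55°W) and section (S20°W): β = 75°.
tan(apparent dip) = tan 58° · sin 75° = 1.5458
apparent dip = arctan 1.5458 = 57.10°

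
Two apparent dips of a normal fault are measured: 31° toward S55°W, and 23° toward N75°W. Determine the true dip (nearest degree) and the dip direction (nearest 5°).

true dip 31°, dip direction 240°

Each apparent-dip line lies in the plane. As unit vectors (x east, y north, z up), v₁ plunges 31°→S55°W and v₂ plunges 23°→N75°W.
Cross product v₁ × v₂ gives the pole to the plane: n ∝ (-0.315, -0.184, 0.604).
Dip δ = arctan(|n_h|/n_z) = arctan(0.364/0.604) = 31.1°.
Dip direction = atan2(-0.315, -0.184) = 240° (azimuth of n's horizontal projection).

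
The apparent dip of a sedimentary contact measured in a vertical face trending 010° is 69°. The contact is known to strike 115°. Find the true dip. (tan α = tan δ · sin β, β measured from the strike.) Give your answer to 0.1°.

The section is 75° from the strike.
tan(true dip) = tan 69° / sin 75° = 2.6970
δ = arctan(2.6970) = 69.66°

69.7°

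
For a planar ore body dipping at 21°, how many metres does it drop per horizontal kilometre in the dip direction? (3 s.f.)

drop per km = 1000 × tan 21° = 1000 × 0.3839

384 m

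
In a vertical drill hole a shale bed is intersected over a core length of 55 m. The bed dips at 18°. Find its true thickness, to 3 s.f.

True thickness t = h · cos(dip) = 55 × cos 18°
t = 55 × 0.9511 = 52.308 m

52.3 m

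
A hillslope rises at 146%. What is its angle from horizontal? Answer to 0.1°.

55.6°

tan θ = 146/100 = 1.4600
θ = arctan(1.4600) = 55.59°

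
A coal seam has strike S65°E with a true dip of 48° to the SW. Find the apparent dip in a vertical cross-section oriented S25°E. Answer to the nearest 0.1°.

35.5°

The strike is S65°E and the section trends S25°E; the acute angle between them is β = 40°.
tan α = tan 48° × sin 40° = 1.1106 × 0.6428 = 0.7139
α = arctan(0.7139) = 35.52°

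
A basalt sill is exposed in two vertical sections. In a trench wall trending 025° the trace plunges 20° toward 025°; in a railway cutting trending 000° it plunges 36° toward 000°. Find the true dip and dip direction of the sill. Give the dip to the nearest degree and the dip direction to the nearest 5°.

Represent each trace as a vector plunging at its apparent dip toward its trend (east-north-up frame): v₁ = (0.397, 0.852, -0.342), v₂ = (0.000, 0.809, -0.588).
n = v₁ × v₂ = (-0.224, 0.233, 0.321) (taken with n_z > 0).
tan δ = √(n_x²+n_y²)/n_z = 0.323/0.321, so δ = 45.2°.
Dip direction = azimuth of (n_x, n_y) = atan2(-0.224, 0.233) = 316°.

true dip 45°, dip direction 315°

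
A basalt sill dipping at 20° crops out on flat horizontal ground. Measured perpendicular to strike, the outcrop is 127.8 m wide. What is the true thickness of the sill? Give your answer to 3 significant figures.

43.7 m

True thickness t = w · sin(dip) = 127.8 × sin 20°
t = 127.8 × 0.3420 = 43.710 m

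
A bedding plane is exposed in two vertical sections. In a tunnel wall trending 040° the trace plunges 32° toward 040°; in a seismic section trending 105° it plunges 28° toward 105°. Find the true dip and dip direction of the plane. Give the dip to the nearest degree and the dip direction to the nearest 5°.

true dip 35°, dip direction 065°

Each apparent-dip line lies in the plane. As unit vectors (x east, y north, z up), v₁ plunges 32°→040° and v₂ plunges 28°→105°.
The plane normal is n = v₁ × v₂ ∝ (0.426, 0.196, 0.679).
True dip = arccos(n_z / |n|) = arccos(0.8226) = 34.6°.
Dip direction = azimuth of (n_x, n_y) = atan2(0.426, 0.196) = 65°.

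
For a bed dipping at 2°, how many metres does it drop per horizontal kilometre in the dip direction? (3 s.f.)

34.9 m

drop per km = 1000 × tan 2° = 1000 × 0.0349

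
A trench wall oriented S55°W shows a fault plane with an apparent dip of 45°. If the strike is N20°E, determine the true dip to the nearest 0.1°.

60.2°

The section is 35° from the strike.
tan(true dip) = tan 45° / sin 35° = 1.7434
δ = arctan(1.7434) = 60.16°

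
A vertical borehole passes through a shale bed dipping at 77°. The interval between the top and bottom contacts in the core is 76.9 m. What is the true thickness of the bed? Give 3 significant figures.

17.3 m

True thickness t = h · cos(dip) = 76.9 × cos 77°
t = 76.9 × 0.2250 = 17.299 m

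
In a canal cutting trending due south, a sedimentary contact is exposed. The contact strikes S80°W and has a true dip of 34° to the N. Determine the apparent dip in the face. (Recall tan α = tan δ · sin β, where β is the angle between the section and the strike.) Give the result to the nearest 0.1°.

The section lies 80° from the strike.
tan(apparent dip) = tan 34° · sin 80° = 0.6643
α = arctan(0.6643) = 33.59°

33.6°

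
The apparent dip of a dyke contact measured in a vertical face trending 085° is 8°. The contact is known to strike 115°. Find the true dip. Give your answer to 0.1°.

15.7°

β = acute angle between strike 115° and section 085° = 30°.
tan δ = tan α / sin β = tan 8° / sin 30° = 0.1405 / 0.5000 = 0.2811
true dip = arctan 0.2811 = 15.70°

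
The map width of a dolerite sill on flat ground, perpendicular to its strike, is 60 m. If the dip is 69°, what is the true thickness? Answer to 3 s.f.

56.0 m

True thickness t = w · sin(dip) = 60 × sin 69°
t = 60 × 0.9336 = 56.015 m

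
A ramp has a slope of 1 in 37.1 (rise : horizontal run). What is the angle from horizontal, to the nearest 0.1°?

1.5°

tan θ = 1/37.1 = 0.0270
θ = arctan(0.0270) = 1.54°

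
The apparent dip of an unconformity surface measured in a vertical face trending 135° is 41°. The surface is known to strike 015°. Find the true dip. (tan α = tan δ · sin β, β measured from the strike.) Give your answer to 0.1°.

The section is 60° from the strike.
tan(true dip) = tan 41° / sin 60° = 1.0038
true dip = arctan 1.0038 = 45.11°

45.1°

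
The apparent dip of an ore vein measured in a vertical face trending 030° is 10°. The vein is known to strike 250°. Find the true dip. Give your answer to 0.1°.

15.3°

β = acute angle between strike 250° and section 030° = 40°.
tan δ = tan α / sin β = tan 10° / sin 40° = 0.1763 / 0.6428 = 0.2743
δ = arctan(0.2743) = 15.34°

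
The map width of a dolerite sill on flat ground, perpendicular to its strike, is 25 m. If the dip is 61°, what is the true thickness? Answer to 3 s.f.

21.9 m

True thickness t = w · sin(dip) = 25 × sin 61°
t = 25 × 0.8746 = 21.865 m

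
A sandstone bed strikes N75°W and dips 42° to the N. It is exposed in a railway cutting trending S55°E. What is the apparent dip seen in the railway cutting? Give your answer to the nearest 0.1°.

17.1°

The strike is N75°W and the section trends S55°E; the acute angle between them is β = 20°.
tan α = tan 42° × sin 20° = 0.9004 × 0.3420 = 0.3080
apparent dip = arctan 0.3080 = 17.12°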